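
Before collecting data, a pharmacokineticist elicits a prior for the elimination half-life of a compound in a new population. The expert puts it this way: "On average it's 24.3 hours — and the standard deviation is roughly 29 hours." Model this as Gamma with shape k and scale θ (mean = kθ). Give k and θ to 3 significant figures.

For Gamma(k, scale θ): mean = kθ, variance = kθ², so CV = 1/√k.
CV = SD/mean = 29/24.3 = 1.193, hence k = 1/CV² = 0.702.
Then θ = mean/k = 24.3/0.702 = 34.6.

k ≈ 0.702, θ ≈ 34.6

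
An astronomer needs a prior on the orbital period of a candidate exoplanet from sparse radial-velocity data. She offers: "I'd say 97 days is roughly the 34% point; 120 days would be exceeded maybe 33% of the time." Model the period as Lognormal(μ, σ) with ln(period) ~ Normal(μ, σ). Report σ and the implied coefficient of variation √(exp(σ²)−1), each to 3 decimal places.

If T ~ Lognormal(μ,σ) then ln T ~ Normal(μ,σ), so the p-quantile of ln T is μ + z_p·σ.
ln(97) = 4.575 and ln(120) = 4.787; z_{0.34} = -0.4125, z_{0.67} = 0.4399.
σ = (4.787 − 4.575)/(0.4399 − (-0.4125)) = 0.250.
μ = 4.575 − (-0.4125)·0.250 = 4.678.
CV = √(exp(σ²)−1) = √(exp(0.0623)−1) = 0.254.

σ ≈ 0.250, CV ≈ 0.254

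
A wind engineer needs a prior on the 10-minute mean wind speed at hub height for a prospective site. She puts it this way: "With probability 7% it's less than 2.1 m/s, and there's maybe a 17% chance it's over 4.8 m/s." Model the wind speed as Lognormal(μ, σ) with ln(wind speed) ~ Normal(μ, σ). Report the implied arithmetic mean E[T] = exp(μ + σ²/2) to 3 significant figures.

If T ~ Lognormal(μ,σ) then ln T ~ Normal(μ,σ), so the p-quantile of ln T is μ + z_p·σ.
ln(2.1) = 0.7419 and ln(4.8) = 1.569; z_{0.07} = -1.476, z_{0.83} = 0.9542.
σ = (1.569 − 0.7419)/(0.9542 − (-1.476)) = 0.340.
μ = 0.7419 − (-1.476)·0.340 = 1.244.
E[T] = exp(μ + σ²/2) = exp(1.244 + 0.0579) = 3.68 m/s.

E[T] ≈ 3.68 m/s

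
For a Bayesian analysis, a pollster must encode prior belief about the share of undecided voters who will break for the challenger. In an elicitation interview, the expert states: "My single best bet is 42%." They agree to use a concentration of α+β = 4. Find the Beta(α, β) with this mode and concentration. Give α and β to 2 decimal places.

For α,β > 1 the Beta mode is (α−1)/(α+β−2). With α+β = 4, the mode is (α−1)/2.
Set (α−1)/2 = 0.42 → α = 1 + 0.42·2 = 1.84.
β = 4 − α = 2.16.

α = 1.84, β = 2.16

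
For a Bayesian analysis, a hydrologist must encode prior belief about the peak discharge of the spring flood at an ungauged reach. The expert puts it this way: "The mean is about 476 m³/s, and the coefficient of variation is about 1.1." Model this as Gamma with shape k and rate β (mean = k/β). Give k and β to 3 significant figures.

k ≈ 0.826, β ≈ 0.00174

For Gamma(k, rate β): mean = k/β, variance = k/β², so CV = 1/√k.
CV = 1.1, hence k = 1/CV² = 0.826.
Then β = k/mean = 0.826/476 = 0.00174.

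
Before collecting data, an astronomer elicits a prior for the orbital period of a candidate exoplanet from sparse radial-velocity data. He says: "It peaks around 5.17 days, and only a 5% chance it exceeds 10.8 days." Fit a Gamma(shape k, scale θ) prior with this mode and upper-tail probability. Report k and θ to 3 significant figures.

k ≈ 6.09, θ ≈ 1.02

Gamma(k,θ) with k>1 has mode (k−1)θ, so θ = 5.17/(k−1).
Need P(X < 10.8) = 0.95 with θ tied to k this way. Start at k = 2, θ = 5.17: P(X<10.8) ≈ 0.618.
Too low — raise k to concentrate. Iterating converges to k ≈ 6.09.
Then θ = 5.17/(6.09−1) ≈ 1.02.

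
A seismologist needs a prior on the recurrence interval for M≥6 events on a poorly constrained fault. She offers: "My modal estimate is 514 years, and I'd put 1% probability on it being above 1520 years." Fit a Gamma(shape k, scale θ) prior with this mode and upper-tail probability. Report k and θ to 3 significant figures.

k ≈ 4.84, θ ≈ 134

Gamma(k,θ) with k>1 has mode (k−1)θ, so θ = 514/(k−1).
Need P(X < 1520) = 0.99 with θ tied to k this way. Start at k = 2, θ = 514: P(X<1520) ≈ 0.794.
Too low — raise k to concentrate. Iterating converges to k ≈ 4.84.
Then θ = 514/(4.84−1) ≈ 134.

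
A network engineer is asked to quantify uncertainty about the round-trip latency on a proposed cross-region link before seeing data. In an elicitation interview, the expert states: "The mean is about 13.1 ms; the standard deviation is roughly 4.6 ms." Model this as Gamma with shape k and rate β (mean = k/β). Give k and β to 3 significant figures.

k ≈ 8.11, β ≈ 0.619

For Gamma(k, rate β): mean = k/β, variance = k/β², so CV = 1/√k.
CV = SD/mean = 4.6/13.1 = 0.3511, hence k = 1/CV² = 8.11.
Then β = k/mean = 8.11/13.1 = 0.619.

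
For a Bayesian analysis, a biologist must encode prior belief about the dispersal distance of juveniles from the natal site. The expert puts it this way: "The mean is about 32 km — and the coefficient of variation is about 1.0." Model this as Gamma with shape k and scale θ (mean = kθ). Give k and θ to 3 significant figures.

For Gamma(k, scale θ): mean = kθ, variance = kθ², so CV = 1/√k.
CV = 1.0, hence k = 1/CV² = 1.
Then θ = mean/k = 32/1 = 32.

k ≈ 1, θ ≈ 32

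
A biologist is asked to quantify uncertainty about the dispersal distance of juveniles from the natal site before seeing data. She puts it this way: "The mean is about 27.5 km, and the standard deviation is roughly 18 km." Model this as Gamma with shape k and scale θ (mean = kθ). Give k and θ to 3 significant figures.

For Gamma(k, scale θ): mean = kθ, variance = kθ², so CV = 1/√k.
CV = SD/mean = 18/27.5 = 0.6545, hence k = 1/CV² = 2.33.
Then θ = mean/k = 27.5/2.33 = 11.8.

k ≈ 2.33, θ ≈ 11.8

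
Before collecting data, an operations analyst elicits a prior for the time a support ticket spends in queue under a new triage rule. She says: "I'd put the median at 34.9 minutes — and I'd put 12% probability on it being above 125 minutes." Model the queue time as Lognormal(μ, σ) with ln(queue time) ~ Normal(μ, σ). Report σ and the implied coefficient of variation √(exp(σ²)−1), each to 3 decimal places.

If T ~ Lognormal(μ,σ) then ln T ~ Normal(μ,σ), so the p-quantile of ln T is μ + z_p·σ.
ln(34.9) = 3.552 and ln(125) = 4.828; z_{0.5} = 0, z_{0.88} = 1.175.
σ = (4.828 − 3.552)/(1.175 − (0)) = 1.086.
μ = 3.552 − (0)·1.086 = 3.552.
CV = √(exp(σ²)−1) = √(exp(1.1790)−1) = 1.500.

σ ≈ 1.086, CV ≈ 1.500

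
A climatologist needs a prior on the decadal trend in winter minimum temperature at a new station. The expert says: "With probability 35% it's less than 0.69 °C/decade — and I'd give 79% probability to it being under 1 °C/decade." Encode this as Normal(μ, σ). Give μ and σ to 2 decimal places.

μ = 0.79, σ = 0.26

For Normal(μ,σ), the p-quantile is μ + z_p·σ. Here z_{0.35} = -0.3853, z_{0.79} = 0.8064.
So 0.69 = μ − 0.3853σ and 1 = μ + 0.8064σ.
Subtracting: σ = (1 − 0.69)/(0.8064 − (-0.3853)) = 0.26.
Then μ = 0.69 − (-0.3853)·0.26 = 0.79.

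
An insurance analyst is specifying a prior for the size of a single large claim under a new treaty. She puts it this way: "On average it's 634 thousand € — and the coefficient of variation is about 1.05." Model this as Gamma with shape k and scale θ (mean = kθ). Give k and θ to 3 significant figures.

For Gamma(k, scale θ): mean = kθ, variance = kθ², so CV = 1/√k.
CV = 1.05, hence k = 1/CV² = 0.907.
Then θ = mean/k = 634/0.907 = 699.

k ≈ 0.907, θ ≈ 699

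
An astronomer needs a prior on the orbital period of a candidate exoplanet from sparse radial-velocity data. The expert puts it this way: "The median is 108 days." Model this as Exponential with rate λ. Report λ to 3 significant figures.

λ ≈ 0.00642

Exponential median = ln 2 / λ, so λ = ln 2 / 108.0 = 0.00642.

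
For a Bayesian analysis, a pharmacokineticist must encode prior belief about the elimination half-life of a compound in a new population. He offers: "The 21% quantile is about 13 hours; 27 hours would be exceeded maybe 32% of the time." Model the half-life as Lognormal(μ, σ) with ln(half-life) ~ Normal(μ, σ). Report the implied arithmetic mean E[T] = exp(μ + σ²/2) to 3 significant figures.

If T ~ Lognormal(μ,σ) then ln T ~ Normal(μ,σ), so the p-quantile of ln T is μ + z_p·σ.
ln(13) = 2.565 and ln(27) = 3.296; z_{0.21} = -0.8064, z_{0.68} = 0.4677.
σ = (3.296 − 2.565)/(0.4677 − (-0.8064)) = 0.574.
μ = 2.565 − (-0.8064)·0.574 = 3.028.
E[T] = exp(μ + σ²/2) = exp(3.028 + 0.1645) = 24.3 hours.

E[T] ≈ 24.3 hours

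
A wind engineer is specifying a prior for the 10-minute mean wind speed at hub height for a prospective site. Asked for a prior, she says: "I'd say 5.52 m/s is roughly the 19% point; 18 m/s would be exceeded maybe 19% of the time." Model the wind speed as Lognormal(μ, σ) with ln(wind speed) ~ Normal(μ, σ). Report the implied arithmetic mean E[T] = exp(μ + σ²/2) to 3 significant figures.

E[T] ≈ 12.5 m/s

If T ~ Lognormal(μ,σ) then ln T ~ Normal(μ,σ), so the p-quantile of ln T is μ + z_p·σ.
ln(5.52) = 1.708 and ln(18) = 2.89; z_{0.19} = -0.8779, z_{0.81} = 0.8779.
σ = (2.89 − 1.708)/(0.8779 − (-0.8779)) = 0.673.
μ = 1.708 − (-0.8779)·0.673 = 2.299.
E[T] = exp(μ + σ²/2) = exp(2.299 + 0.2266) = 12.5 m/s.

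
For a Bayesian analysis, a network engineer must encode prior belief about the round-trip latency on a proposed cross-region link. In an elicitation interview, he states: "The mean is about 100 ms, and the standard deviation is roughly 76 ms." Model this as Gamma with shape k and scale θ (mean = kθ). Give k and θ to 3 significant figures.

For Gamma(k, scale θ): mean = kθ, variance = kθ², so CV = 1/√k.
CV = SD/mean = 76/100 = 0.76, hence k = 1/CV² = 1.73.
Then θ = mean/k = 100/1.73 = 57.8.

k ≈ 1.73, θ ≈ 57.8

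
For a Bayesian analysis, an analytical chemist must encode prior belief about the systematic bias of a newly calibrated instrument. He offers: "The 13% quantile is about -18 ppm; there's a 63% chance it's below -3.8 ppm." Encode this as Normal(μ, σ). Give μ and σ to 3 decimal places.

μ = -7.032, σ = 9.738

For Normal(μ,σ), the p-quantile is μ + z_p·σ. Here z_{0.13} = -1.126, z_{0.63} = 0.3319.
So -18 = μ − 1.126σ and -3.8 = μ + 0.3319σ.
Subtracting: σ = (-3.8 − -18)/(0.3319 − (-1.126)) = 9.738.
Then μ = -18 − (-1.126)·9.738 = -7.032.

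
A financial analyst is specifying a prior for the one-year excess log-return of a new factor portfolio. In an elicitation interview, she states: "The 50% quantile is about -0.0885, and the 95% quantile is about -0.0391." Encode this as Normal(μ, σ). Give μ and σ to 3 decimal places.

μ = -0.088, σ = 0.030

The p-quantile of Normal(μ,σ) is μ + z_p·σ, with z_{0.5} = 0 and z_{0.95} = 1.645.
Eliminate σ: μ = (z₂·x₁ − z₁·x₂)/(z₂ − z₁) = (1.645·-0.0885 − (0)·-0.0391)/1.645 = -0.088.
Then σ = (x₂ − x₁)/(z₂ − z₁) = (-0.0391 − -0.0885)/1.645 = 0.030.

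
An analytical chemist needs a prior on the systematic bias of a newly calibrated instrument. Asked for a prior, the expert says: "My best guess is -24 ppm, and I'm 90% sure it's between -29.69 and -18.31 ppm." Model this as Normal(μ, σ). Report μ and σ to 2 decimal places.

μ = -24.00, σ = 3.46

A symmetric 90% interval runs μ ± z·σ with z = 1.645.
Half-width = 5.69, so σ = 5.69/1.645 = 3.46.
μ is the stated best guess, -24.00.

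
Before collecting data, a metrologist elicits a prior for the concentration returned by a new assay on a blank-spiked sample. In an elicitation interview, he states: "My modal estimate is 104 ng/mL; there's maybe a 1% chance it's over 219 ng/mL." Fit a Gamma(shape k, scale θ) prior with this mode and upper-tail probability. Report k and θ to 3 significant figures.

Gamma(k,θ) with k>1 has mode (k−1)θ, so θ = 104/(k−1).
Need P(X < 219) = 0.99 with θ tied to k this way. Start at k = 2, θ = 104: P(X<219) ≈ 0.622.
Too low — raise k to concentrate. Iterating converges to k ≈ 9.77.
Then θ = 104/(9.77−1) ≈ 11.9.

k ≈ 9.77, θ ≈ 11.9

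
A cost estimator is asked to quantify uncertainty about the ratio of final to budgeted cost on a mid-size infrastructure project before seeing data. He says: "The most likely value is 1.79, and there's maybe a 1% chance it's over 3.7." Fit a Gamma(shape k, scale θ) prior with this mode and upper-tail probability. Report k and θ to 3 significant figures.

Gamma(k,θ) with k>1 has mode (k−1)θ, so θ = 1.79/(k−1).
Need P(X < 3.7) = 0.99 with θ tied to k this way. Start at k = 2, θ = 1.79: P(X<3.7) ≈ 0.612.
Too low — raise k to concentrate. Iterating converges to k ≈ 10.3.
Then θ = 1.79/(10.3−1) ≈ 0.193.

k ≈ 10.3, θ ≈ 0.193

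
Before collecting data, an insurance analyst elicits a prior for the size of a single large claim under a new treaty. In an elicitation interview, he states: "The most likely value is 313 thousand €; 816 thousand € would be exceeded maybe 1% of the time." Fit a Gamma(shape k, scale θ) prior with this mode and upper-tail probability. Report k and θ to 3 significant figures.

k ≈ 6.07, θ ≈ 61.8

Gamma(k,θ) with k>1 has mode (k−1)θ, so θ = 313/(k−1).
Need P(X < 816) = 0.99 with θ tied to k this way. Start at k = 2, θ = 313: P(X<816) ≈ 0.734.
Too low — raise k to concentrate. Iterating converges to k ≈ 6.07.
Then θ = 313/(6.07−1) ≈ 61.8.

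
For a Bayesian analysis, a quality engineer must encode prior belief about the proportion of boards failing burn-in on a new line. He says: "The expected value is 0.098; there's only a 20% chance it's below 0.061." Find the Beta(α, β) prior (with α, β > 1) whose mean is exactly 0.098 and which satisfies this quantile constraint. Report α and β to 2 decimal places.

With mean 0.098 fixed, write α = 0.098s, β = 0.902s where s = α+β.
Need P(θ < 0.061) = 0.2 under Beta(0.098s, 0.902s). Normal approximation: (q−m)/√(m(1−m)/s) ≈ z_{0.2} = -0.842, so s ≈ 0.098·0.902·(-0.842)²/(0.061−0.098)² = 45.7.
At s = 45.7: P(θ<0.061) ≈ 0.205. Adjusting to match 0.2 gives s ≈ 47.31.
So α = 0.098·47.31 ≈ 4.64, β = 0.902·47.31 ≈ 42.68.

α ≈ 4.64, β ≈ 42.68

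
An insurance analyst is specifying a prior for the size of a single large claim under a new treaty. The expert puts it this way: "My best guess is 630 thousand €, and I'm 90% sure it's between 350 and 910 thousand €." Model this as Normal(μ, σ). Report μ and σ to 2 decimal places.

A symmetric 90% interval runs μ ± z·σ with z = 1.645.
Half-width = 280, so σ = 280/1.645 = 170.23.
μ is the stated best guess, 630.00.

μ = 630.00, σ = 170.23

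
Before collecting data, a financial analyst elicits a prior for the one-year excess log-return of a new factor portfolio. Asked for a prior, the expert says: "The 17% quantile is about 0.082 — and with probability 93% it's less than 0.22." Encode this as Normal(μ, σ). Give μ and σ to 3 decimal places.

μ = 0.136, σ = 0.057

The p-quantile of Normal(μ,σ) is μ + z_p·σ, with z_{0.17} = -0.9542 and z_{0.93} = 1.476.
Eliminate σ: μ = (z₂·x₁ − z₁·x₂)/(z₂ − z₁) = (1.476·0.082 − (-0.9542)·0.22)/2.43 = 0.136.
Then σ = (x₂ − x₁)/(z₂ − z₁) = (0.22 − 0.082)/2.43 = 0.057.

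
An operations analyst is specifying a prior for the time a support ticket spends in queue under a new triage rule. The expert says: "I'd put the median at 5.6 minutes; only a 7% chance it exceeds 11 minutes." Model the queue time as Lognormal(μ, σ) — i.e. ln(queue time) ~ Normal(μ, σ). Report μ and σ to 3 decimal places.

μ ≈ 1.723, σ ≈ 0.457

If T ~ Lognormal(μ,σ) then ln T ~ Normal(μ,σ), so the p-quantile of ln T is μ + z_p·σ.
ln(5.6) = 1.723 and ln(11) = 2.398; z_{0.5} = 0, z_{0.93} = 1.476.
σ = (2.398 − 1.723)/(1.476 − (0)) = 0.457.
μ = 1.723 − (0)·0.457 = 1.723.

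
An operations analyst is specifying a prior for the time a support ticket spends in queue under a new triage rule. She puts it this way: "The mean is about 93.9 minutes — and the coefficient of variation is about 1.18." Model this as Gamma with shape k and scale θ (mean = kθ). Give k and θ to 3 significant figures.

k ≈ 0.718, θ ≈ 131

For Gamma(k, scale θ): mean = kθ, variance = kθ², so CV = 1/√k.
CV = 1.18, hence k = 1/CV² = 0.718.
Then θ = mean/k = 93.9/0.718 = 131.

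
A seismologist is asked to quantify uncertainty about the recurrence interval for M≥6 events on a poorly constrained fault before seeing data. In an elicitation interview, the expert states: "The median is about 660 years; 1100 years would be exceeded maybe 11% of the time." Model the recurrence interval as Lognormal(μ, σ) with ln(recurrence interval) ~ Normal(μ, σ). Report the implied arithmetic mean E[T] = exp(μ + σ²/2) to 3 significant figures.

E[T] ≈ 720 years

If T ~ Lognormal(μ,σ) then ln T ~ Normal(μ,σ), so the p-quantile of ln T is μ + z_p·σ.
ln(660) = 6.492 and ln(1100) = 7.003; z_{0.5} = 0, z_{0.89} = 1.227.
σ = (7.003 − 6.492)/(1.227 − (0)) = 0.416.
μ = 6.492 − (0)·0.416 = 6.492.
E[T] = exp(μ + σ²/2) = exp(6.492 + 0.0867) = 720 years.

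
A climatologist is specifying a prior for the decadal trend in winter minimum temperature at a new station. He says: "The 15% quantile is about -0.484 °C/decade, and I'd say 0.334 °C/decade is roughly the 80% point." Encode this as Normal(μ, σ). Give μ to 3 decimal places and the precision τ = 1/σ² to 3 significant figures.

μ = -0.033, τ = 5.27

The p-quantile of Normal(μ,σ) is μ + z_p·σ, with z_{0.15} = -1.036 and z_{0.8} = 0.8416.
Eliminate σ: μ = (z₂·x₁ − z₁·x₂)/(z₂ − z₁) = (0.8416·-0.484 − (-1.036)·0.334)/1.878 = -0.033.
Then σ = (x₂ − x₁)/(z₂ − z₁) = (0.334 − -0.484)/1.878 = 0.436.
Precision τ = 1/σ² = 1/0.4356² = 5.27.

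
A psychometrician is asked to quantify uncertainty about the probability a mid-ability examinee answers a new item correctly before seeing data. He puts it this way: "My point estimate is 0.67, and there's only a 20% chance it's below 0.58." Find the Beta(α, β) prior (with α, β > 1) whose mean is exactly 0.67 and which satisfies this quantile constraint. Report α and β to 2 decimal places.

With mean 0.67 fixed, write α = 0.67s, β = 0.33s where s = α+β.
Need P(θ < 0.58) = 0.2 under Beta(0.67s, 0.33s). Normal approximation: (q−m)/√(m(1−m)/s) ≈ z_{0.2} = -0.842, so s ≈ 0.67·0.33·(-0.842)²/(0.58−0.67)² = 19.3.
At s = 19.3: P(θ<0.58) ≈ 0.196. Adjusting to match 0.2 gives s ≈ 18.59.
So α = 0.67·18.59 ≈ 12.46, β = 0.33·18.59 ≈ 6.14.

α ≈ 12.46, β ≈ 6.14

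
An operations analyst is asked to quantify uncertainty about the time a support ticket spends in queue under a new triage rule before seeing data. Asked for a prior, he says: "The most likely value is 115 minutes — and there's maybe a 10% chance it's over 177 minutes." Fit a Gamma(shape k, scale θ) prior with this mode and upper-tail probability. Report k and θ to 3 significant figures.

k ≈ 11, θ ≈ 11.4

Gamma(k,θ) with k>1 has mode (k−1)θ, so θ = 115/(k−1).
Need P(X < 177) = 0.9 with θ tied to k this way. Start at k = 2, θ = 115: P(X<177) ≈ 0.455.
Too low — raise k to concentrate. Iterating converges to k ≈ 11.
Then θ = 115/(11−1) ≈ 11.4.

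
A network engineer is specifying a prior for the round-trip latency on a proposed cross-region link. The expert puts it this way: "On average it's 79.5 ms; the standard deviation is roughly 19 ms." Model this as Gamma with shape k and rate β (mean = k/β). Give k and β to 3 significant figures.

k ≈ 17.5, β ≈ 0.22

For Gamma(k, rate β): mean = k/β, variance = k/β², so CV = 1/√k.
CV = SD/mean = 19/79.5 = 0.239, hence k = 1/CV² = 17.5.
Then β = k/mean = 17.5/79.5 = 0.22.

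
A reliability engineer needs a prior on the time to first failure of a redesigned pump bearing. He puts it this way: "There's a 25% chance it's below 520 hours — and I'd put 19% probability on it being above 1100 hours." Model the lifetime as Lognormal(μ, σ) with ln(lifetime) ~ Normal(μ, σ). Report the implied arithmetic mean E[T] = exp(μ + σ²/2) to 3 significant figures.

E[T] ≈ 809 hours

If T ~ Lognormal(μ,σ) then ln T ~ Normal(μ,σ), so the p-quantile of ln T is μ + z_p·σ.
ln(520) = 6.254 and ln(1100) = 7.003; z_{0.25} = -0.6745, z_{0.81} = 0.8779.
σ = (7.003 − 6.254)/(0.8779 − (-0.6745)) = 0.483.
μ = 6.254 − (-0.6745)·0.483 = 6.579.
E[T] = exp(μ + σ²/2) = exp(6.579 + 0.1165) = 809 hours.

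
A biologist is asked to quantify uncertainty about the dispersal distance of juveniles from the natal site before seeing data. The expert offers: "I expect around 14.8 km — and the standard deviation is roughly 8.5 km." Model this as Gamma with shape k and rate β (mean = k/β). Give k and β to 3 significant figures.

k ≈ 3.03, β ≈ 0.205

For Gamma(k, rate β): mean = k/β, variance = k/β², so CV = 1/√k.
CV = SD/mean = 8.5/14.8 = 0.5743, hence k = 1/CV² = 3.03.
Then β = k/mean = 3.03/14.8 = 0.205.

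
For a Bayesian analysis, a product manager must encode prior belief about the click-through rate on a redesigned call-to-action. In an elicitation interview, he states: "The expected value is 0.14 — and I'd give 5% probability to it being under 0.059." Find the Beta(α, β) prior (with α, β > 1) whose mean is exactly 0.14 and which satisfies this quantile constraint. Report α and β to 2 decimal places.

With mean 0.14 fixed, write α = 0.14s, β = 0.86s where s = α+β.
Need P(θ < 0.059) = 0.05 under Beta(0.14s, 0.86s). Normal approximation: (q−m)/√(m(1−m)/s) ≈ z_{0.05} = -1.64, so s ≈ 0.14·0.86·(-1.64)²/(0.059−0.14)² = 49.6.
At s = 49.6: P(θ<0.059) ≈ 0.025. Adjusting to match 0.05 gives s ≈ 36.25.
So α = 0.14·36.25 ≈ 5.08, β = 0.86·36.25 ≈ 31.18.

α ≈ 5.08, β ≈ 31.18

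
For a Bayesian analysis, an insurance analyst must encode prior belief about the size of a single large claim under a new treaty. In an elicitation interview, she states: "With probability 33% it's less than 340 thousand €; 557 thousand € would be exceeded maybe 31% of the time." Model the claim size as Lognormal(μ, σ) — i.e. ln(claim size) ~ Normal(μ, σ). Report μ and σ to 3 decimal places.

μ ≈ 6.061, σ ≈ 0.528

If T ~ Lognormal(μ,σ) then ln T ~ Normal(μ,σ), so the p-quantile of ln T is μ + z_p·σ.
ln(340) = 5.829 and ln(557) = 6.323; z_{0.33} = -0.4399, z_{0.69} = 0.4959.
σ = (6.323 − 5.829)/(0.4959 − (-0.4399)) = 0.528.
μ = 5.829 − (-0.4399)·0.528 = 6.061.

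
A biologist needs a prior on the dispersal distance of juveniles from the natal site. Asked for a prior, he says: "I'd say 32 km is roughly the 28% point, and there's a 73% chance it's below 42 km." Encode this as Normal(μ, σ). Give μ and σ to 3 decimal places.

The p-quantile of Normal(μ,σ) is μ + z_p·σ, with z_{0.28} = -0.5828 and z_{0.73} = 0.6128.
Eliminate σ: μ = (z₂·x₁ − z₁·x₂)/(z₂ − z₁) = (0.6128·32 − (-0.5828)·42)/1.196 = 36.875.
Then σ = (x₂ − x₁)/(z₂ − z₁) = (42 − 32)/1.196 = 8.364.

μ = 36.875, σ = 8.364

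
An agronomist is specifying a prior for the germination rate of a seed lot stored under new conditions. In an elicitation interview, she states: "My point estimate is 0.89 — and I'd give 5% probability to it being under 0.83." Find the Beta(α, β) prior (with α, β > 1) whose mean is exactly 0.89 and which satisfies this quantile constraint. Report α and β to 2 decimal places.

With mean 0.89 fixed, write α = 0.89s, β = 0.11s where s = α+β.
Need P(θ < 0.83) = 0.05 under Beta(0.89s, 0.11s). Normal approximation: (q−m)/√(m(1−m)/s) ≈ z_{0.05} = -1.64, so s ≈ 0.89·0.11·(-1.64)²/(0.83−0.89)² = 73.6.
At s = 73.6: P(θ<0.83) ≈ 0.062. Adjusting to match 0.05 gives s ≈ 85.77.
So α = 0.89·85.77 ≈ 76.34, β = 0.11·85.77 ≈ 9.44.

α ≈ 76.34, β ≈ 9.44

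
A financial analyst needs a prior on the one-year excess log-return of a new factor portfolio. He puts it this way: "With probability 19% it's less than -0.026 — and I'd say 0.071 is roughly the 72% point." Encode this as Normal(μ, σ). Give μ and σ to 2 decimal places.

μ = 0.03, σ = 0.07

The p-quantile of Normal(μ,σ) is μ + z_p·σ, with z_{0.19} = -0.8779 and z_{0.72} = 0.5828.
Eliminate σ: μ = (z₂·x₁ − z₁·x₂)/(z₂ − z₁) = (0.5828·-0.026 − (-0.8779)·0.071)/1.461 = 0.03.
Then σ = (x₂ − x₁)/(z₂ − z₁) = (0.071 − -0.026)/1.461 = 0.07.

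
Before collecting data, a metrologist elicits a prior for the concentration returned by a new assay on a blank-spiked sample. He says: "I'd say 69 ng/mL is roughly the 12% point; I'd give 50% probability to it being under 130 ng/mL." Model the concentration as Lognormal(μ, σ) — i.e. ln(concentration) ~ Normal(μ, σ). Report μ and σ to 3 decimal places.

μ ≈ 4.868, σ ≈ 0.539

If T ~ Lognormal(μ,σ) then ln T ~ Normal(μ,σ), so the p-quantile of ln T is μ + z_p·σ.
ln(69) = 4.234 and ln(130) = 4.868; z_{0.12} = -1.175, z_{0.5} = 0.
σ = (4.868 − 4.234)/(0 − (-1.175)) = 0.539.
μ = 4.234 − (-1.175)·0.539 = 4.868.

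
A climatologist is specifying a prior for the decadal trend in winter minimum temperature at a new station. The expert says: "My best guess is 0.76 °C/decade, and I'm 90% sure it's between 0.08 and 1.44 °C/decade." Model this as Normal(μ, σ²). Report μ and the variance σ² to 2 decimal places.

A symmetric 90% interval runs μ ± z·σ with z = 1.645.
Half-width = 0.68, so σ = 0.68/1.645 = 0.413 and σ² = 0.17.
μ is the stated best guess, 0.76.

μ = 0.76, σ² = 0.17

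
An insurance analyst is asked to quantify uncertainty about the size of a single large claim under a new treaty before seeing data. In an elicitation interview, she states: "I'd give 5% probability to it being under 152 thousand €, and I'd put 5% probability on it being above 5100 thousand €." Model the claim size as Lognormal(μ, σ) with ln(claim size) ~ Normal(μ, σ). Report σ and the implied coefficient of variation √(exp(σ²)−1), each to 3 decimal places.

If T ~ Lognormal(μ,σ) then ln T ~ Normal(μ,σ), so the p-quantile of ln T is μ + z_p·σ.
ln(152) = 5.024 and ln(5100) = 8.537; z_{0.05} = -1.645, z_{0.95} = 1.645.
σ = (8.537 − 5.024)/(1.645 − (-1.645)) = 1.068.
μ = 5.024 − (-1.645)·1.068 = 6.780.
CV = √(exp(σ²)−1) = √(exp(1.1404)−1) = 1.459.

σ ≈ 1.068, CV ≈ 1.459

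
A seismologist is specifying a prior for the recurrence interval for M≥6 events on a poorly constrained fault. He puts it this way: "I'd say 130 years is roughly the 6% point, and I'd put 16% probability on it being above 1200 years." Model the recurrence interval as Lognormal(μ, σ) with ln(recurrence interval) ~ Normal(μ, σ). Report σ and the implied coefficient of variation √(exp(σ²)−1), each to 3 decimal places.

If T ~ Lognormal(μ,σ) then ln T ~ Normal(μ,σ), so the p-quantile of ln T is μ + z_p·σ.
ln(130) = 4.868 and ln(1200) = 7.09; z_{0.06} = -1.555, z_{0.84} = 0.9945.
σ = (7.09 − 4.868)/(0.9945 − (-1.555)) = 0.872.
μ = 4.868 − (-1.555)·0.872 = 6.223.
CV = √(exp(σ²)−1) = √(exp(0.7601)−1) = 1.067.

σ ≈ 0.872, CV ≈ 1.067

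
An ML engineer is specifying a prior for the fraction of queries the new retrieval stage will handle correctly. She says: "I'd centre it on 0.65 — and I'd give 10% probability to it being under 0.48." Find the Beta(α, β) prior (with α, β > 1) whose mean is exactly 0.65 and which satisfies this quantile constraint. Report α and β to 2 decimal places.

With mean 0.65 fixed, write α = 0.65s, β = 0.35s where s = α+β.
Need P(θ < 0.48) = 0.1 under Beta(0.65s, 0.35s). Normal approximation: (q−m)/√(m(1−m)/s) ≈ z_{0.1} = -1.28, so s ≈ 0.65·0.35·(-1.28)²/(0.48−0.65)² = 12.9.
At s = 12.9: P(θ<0.48) ≈ 0.103. Adjusting to match 0.1 gives s ≈ 13.30.
So α = 0.65·13.30 ≈ 8.65, β = 0.35·13.30 ≈ 4.66.

α ≈ 8.65, β ≈ 4.66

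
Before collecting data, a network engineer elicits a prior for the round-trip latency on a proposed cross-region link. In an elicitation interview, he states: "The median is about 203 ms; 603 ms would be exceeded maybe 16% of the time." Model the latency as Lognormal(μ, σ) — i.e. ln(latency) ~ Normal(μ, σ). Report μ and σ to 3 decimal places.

If T ~ Lognormal(μ,σ) then ln T ~ Normal(μ,σ), so the p-quantile of ln T is μ + z_p·σ.
ln(203) = 5.313 and ln(603) = 6.402; z_{0.5} = 0, z_{0.84} = 0.9945.
σ = (6.402 − 5.313)/(0.9945 − (0)) = 1.095.
μ = 5.313 − (0)·1.095 = 5.313.

μ ≈ 5.313, σ ≈ 1.095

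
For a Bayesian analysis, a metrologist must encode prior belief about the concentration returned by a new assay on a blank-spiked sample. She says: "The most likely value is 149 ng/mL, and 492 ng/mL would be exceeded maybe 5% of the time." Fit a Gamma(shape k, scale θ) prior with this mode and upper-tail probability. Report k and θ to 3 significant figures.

k ≈ 2.83, θ ≈ 81.5

Gamma(k,θ) with k>1 has mode (k−1)θ, so θ = 149/(k−1).
Need P(X < 492) = 0.95 with θ tied to k this way. Start at k = 2, θ = 149: P(X<492) ≈ 0.842.
Too low — raise k to concentrate. Iterating converges to k ≈ 2.83.
Then θ = 149/(2.83−1) ≈ 81.5.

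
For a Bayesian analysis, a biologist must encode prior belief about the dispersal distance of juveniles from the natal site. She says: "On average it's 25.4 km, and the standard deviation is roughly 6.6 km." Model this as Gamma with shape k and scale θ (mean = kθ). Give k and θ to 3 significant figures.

For Gamma(k, scale θ): mean = kθ, variance = kθ², so CV = 1/√k.
CV = SD/mean = 6.6/25.4 = 0.2598, hence k = 1/CV² = 14.8.
Then θ = mean/k = 25.4/14.8 = 1.71.

k ≈ 14.8, θ ≈ 1.71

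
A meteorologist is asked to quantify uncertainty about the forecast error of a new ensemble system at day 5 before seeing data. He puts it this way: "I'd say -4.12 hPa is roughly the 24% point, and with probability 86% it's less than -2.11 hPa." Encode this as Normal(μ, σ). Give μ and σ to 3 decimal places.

μ = -3.325, σ = 1.125

The p-quantile of Normal(μ,σ) is μ + z_p·σ, with z_{0.24} = -0.7063 and z_{0.86} = 1.08.
Eliminate σ: μ = (z₂·x₁ − z₁·x₂)/(z₂ − z₁) = (1.08·-4.12 − (-0.7063)·-2.11)/1.787 = -3.325.
Then σ = (x₂ − x₁)/(z₂ − z₁) = (-2.11 − -4.12)/1.787 = 1.125.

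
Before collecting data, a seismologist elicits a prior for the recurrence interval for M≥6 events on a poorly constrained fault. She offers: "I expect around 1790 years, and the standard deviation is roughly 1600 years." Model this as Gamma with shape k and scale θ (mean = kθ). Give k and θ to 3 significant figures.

For Gamma(k, scale θ): mean = kθ, variance = kθ², so CV = 1/√k.
CV = SD/mean = 1600/1790 = 0.8939, hence k = 1/CV² = 1.25.
Then θ = mean/k = 1790/1.25 = 1430.

k ≈ 1.25, θ ≈ 1430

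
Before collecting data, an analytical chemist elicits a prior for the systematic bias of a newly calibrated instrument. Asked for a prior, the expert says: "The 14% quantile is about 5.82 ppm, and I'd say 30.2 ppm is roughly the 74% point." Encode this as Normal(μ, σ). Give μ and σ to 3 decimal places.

For Normal(μ,σ), the p-quantile is μ + z_p·σ. Here z_{0.14} = -1.08, z_{0.74} = 0.6433.
So 5.82 = μ − 1.08σ and 30.2 = μ + 0.6433σ.
Subtracting: σ = (30.2 − 5.82)/(0.6433 − (-1.08)) = 14.144.
Then μ = 5.82 − (-1.08)·14.144 = 21.100.

μ = 21.100, σ = 14.144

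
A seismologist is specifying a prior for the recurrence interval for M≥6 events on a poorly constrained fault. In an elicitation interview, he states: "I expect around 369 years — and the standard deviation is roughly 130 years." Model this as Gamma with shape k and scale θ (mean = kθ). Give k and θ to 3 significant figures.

For Gamma(k, scale θ): mean = kθ, variance = kθ², so CV = 1/√k.
CV = SD/mean = 130/369 = 0.3523, hence k = 1/CV² = 8.06.
Then θ = mean/k = 369/8.06 = 45.8.

k ≈ 8.06, θ ≈ 45.8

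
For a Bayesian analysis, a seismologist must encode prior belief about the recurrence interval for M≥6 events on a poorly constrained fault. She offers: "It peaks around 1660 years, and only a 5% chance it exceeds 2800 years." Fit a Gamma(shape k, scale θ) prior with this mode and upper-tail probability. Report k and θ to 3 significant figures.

k ≈ 11.2, θ ≈ 162

Gamma(k,θ) with k>1 has mode (k−1)θ, so θ = 1660/(k−1).
Need P(X < 2800) = 0.95 with θ tied to k this way. Start at k = 2, θ = 1660: P(X<2800) ≈ 0.503.
Too low — raise k to concentrate. Iterating converges to k ≈ 11.2.
Then θ = 1660/(11.2−1) ≈ 162.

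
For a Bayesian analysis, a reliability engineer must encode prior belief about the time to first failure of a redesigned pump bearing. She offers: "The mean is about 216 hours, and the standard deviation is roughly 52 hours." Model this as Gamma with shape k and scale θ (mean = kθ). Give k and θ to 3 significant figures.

For Gamma(k, scale θ): mean = kθ, variance = kθ², so CV = 1/√k.
CV = SD/mean = 52/216 = 0.2407, hence k = 1/CV² = 17.3.
Then θ = mean/k = 216/17.3 = 12.5.

k ≈ 17.3, θ ≈ 12.5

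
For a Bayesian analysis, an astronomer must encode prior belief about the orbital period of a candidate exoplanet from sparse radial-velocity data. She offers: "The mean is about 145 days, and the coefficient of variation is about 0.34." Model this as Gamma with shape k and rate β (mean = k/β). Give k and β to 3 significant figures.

For Gamma(k, rate β): mean = k/β, variance = k/β², so CV = 1/√k.
CV = 0.34, hence k = 1/CV² = 8.65.
Then β = k/mean = 8.65/145 = 0.0597.

k ≈ 8.65, β ≈ 0.0597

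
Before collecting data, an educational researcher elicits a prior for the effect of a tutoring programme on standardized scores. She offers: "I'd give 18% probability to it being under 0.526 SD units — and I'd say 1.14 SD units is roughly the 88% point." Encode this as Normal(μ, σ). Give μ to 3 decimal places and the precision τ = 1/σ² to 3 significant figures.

For Normal(μ,σ), the p-quantile is μ + z_p·σ. Here z_{0.18} = -0.9154, z_{0.88} = 1.175.
So 0.526 = μ − 0.9154σ and 1.14 = μ + 1.175σ.
Subtracting: σ = (1.14 − 0.526)/(1.175 − (-0.9154)) = 0.294.
Then μ = 0.526 − (-0.9154)·0.294 = 0.795.
Precision τ = 1/σ² = 1/0.2937² = 11.6.

μ = 0.795, τ = 11.6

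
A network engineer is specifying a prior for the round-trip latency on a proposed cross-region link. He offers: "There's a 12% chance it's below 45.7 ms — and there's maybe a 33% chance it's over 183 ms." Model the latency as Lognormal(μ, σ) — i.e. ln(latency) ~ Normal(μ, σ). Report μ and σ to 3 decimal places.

If T ~ Lognormal(μ,σ) then ln T ~ Normal(μ,σ), so the p-quantile of ln T is μ + z_p·σ.
ln(45.7) = 3.822 and ln(183) = 5.209; z_{0.12} = -1.175, z_{0.67} = 0.4399.
σ = (5.209 − 3.822)/(0.4399 − (-1.175)) = 0.859.
μ = 3.822 − (-1.175)·0.859 = 4.832.

μ ≈ 4.832, σ ≈ 0.859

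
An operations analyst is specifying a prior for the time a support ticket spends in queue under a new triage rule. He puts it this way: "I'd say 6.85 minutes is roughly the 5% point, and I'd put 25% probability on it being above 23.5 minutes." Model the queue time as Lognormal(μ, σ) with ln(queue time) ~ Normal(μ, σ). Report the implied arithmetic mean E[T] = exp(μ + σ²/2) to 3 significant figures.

If T ~ Lognormal(μ,σ) then ln T ~ Normal(μ,σ), so the p-quantile of ln T is μ + z_p·σ.
ln(6.85) = 1.924 and ln(23.5) = 3.157; z_{0.05} = -1.645, z_{0.75} = 0.6745.
σ = (3.157 − 1.924)/(0.6745 − (-1.645)) = 0.532.
μ = 1.924 − (-1.645)·0.532 = 2.799.
E[T] = exp(μ + σ²/2) = exp(2.799 + 0.1413) = 18.9 minutes.

E[T] ≈ 18.9 minutes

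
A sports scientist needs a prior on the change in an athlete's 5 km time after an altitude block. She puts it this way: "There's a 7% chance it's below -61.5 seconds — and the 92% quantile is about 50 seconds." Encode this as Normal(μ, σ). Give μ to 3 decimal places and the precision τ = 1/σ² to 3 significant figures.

μ = -4.381, τ = 0.000668

For Normal(μ,σ), the p-quantile is μ + z_p·σ. Here z_{0.07} = -1.476, z_{0.92} = 1.405.
So -61.5 = μ − 1.476σ and 50 = μ + 1.405σ.
Subtracting: σ = (50 − -61.5)/(1.405 − (-1.476)) = 38.704.
Then μ = -61.5 − (-1.476)·38.704 = -4.381.
Precision τ = 1/σ² = 1/38.7² = 0.000668.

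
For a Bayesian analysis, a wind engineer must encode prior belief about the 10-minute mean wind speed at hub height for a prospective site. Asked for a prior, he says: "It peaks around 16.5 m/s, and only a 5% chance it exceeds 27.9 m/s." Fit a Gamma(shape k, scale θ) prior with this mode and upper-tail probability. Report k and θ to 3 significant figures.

Gamma(k,θ) with k>1 has mode (k−1)θ, so θ = 16.5/(k−1).
Need P(X < 27.9) = 0.95 with θ tied to k this way. Start at k = 2, θ = 16.5: P(X<27.9) ≈ 0.504.
Too low — raise k to concentrate. Iterating converges to k ≈ 11.1.
Then θ = 16.5/(11.1−1) ≈ 1.63.

k ≈ 11.1, θ ≈ 1.63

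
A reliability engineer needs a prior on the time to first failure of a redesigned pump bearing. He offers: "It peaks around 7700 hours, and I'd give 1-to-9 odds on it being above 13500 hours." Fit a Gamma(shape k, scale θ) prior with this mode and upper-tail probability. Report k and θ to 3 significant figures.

k ≈ 7.02, θ ≈ 1280

Gamma(k,θ) with k>1 has mode (k−1)θ, so θ = 7700/(k−1).
Need P(X < 13500) = 0.9 with θ tied to k this way. Start at k = 2, θ = 7700: P(X<13500) ≈ 0.523.
Too low — raise k to concentrate. Iterating converges to k ≈ 7.02.
Then θ = 7700/(7.02−1) ≈ 1280.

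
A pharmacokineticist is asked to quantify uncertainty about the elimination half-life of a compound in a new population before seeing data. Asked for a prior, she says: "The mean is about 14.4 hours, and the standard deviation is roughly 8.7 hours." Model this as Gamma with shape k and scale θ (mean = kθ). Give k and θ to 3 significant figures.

For Gamma(k, scale θ): mean = kθ, variance = kθ², so CV = 1/√k.
CV = SD/mean = 8.7/14.4 = 0.6042, hence k = 1/CV² = 2.74.
Then θ = mean/k = 14.4/2.74 = 5.26.

k ≈ 2.74, θ ≈ 5.26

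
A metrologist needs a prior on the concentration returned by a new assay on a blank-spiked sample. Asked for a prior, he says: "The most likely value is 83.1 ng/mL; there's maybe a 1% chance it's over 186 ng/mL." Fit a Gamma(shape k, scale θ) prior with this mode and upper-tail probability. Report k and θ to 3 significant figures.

k ≈ 8.4, θ ≈ 11.2

Gamma(k,θ) with k>1 has mode (k−1)θ, so θ = 83.1/(k−1).
Need P(X < 186) = 0.99 with θ tied to k this way. Start at k = 2, θ = 83.1: P(X<186) ≈ 0.655.
Too low — raise k to concentrate. Iterating converges to k ≈ 8.4.
Then θ = 83.1/(8.4−1) ≈ 11.2.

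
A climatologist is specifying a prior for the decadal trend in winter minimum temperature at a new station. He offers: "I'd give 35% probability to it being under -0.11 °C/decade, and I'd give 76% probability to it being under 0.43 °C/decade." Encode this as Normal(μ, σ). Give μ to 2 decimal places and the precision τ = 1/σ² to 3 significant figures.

μ = 0.08, τ = 4.09

The p-quantile of Normal(μ,σ) is μ + z_p·σ, with z_{0.35} = -0.3853 and z_{0.76} = 0.7063.
Eliminate σ: μ = (z₂·x₁ − z₁·x₂)/(z₂ − z₁) = (0.7063·-0.11 − (-0.3853)·0.43)/1.092 = 0.08.
Then σ = (x₂ − x₁)/(z₂ − z₁) = (0.43 − -0.11)/1.092 = 0.49.
Precision τ = 1/σ² = 1/0.4947² = 4.09.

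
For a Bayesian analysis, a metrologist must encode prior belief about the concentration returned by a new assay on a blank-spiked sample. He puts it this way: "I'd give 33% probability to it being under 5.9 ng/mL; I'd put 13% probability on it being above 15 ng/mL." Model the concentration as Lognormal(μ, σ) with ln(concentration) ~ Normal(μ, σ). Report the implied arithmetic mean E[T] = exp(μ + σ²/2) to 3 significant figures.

E[T] ≈ 9.16 ng/mL

If T ~ Lognormal(μ,σ) then ln T ~ Normal(μ,σ), so the p-quantile of ln T is μ + z_p·σ.
ln(5.9) = 1.775 and ln(15) = 2.708; z_{0.33} = -0.4399, z_{0.87} = 1.126.
σ = (2.708 − 1.775)/(1.126 − (-0.4399)) = 0.596.
μ = 1.775 − (-0.4399)·0.596 = 2.037.
E[T] = exp(μ + σ²/2) = exp(2.037 + 0.1774) = 9.16 ng/mL.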